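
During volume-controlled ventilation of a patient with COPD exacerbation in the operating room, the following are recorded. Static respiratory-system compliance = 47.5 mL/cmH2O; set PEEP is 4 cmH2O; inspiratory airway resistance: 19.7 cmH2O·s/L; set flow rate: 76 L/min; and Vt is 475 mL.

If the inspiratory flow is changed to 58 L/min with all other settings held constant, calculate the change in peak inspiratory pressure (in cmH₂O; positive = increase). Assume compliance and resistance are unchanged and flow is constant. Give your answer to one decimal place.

-5.9

Flow: 76 L/min ÷ 60 = 1.2667 L/s.
New flow: 58 L/min ÷ 60 = 0.9667 L/s.
PIP = Vt/C + R·V̇ + PEEP (constant-flow equation of motion).
Only the resistive term changes: ΔPIP = R × ΔV̇ = 19.7 × (0.9667 − 1.2667) = 19.7 × -0.3 = -5.91 cmH2O.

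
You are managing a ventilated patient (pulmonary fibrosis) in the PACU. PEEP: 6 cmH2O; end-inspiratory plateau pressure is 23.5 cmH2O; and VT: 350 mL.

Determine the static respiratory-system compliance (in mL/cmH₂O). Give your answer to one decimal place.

Cstat = Vt / (Pplat − PEEP) = 350 / (23.5 − 6) = 350 / 17.5 = 20.0 mL/cmH2O.

20.0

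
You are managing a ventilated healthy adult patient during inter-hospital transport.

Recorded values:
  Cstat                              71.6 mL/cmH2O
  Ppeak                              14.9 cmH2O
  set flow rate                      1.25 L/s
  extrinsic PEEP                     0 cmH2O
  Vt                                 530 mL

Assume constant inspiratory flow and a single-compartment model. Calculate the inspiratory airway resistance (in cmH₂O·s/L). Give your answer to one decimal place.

6.0

Equation of motion (constant flow): PIP = Vt/C + R·V̇ + PEEP.
R·V̇ = PIP − Vt/C − PEEP = 14.9 − 530/71.6 − 0 = 14.9 − 7.402 − 0 = 7.498 cmH2O.
R = 7.498 / 1.25 = 5.998 cmH2O·s/L.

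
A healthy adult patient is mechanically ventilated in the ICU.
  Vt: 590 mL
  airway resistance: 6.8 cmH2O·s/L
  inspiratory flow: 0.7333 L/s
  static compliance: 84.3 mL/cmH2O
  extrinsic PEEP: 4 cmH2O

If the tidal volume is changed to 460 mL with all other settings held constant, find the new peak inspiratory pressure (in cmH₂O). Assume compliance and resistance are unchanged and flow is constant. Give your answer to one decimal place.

PIP = Vt/C + R·V̇ + PEEP (constant-flow equation of motion).
Only the elastic term changes: ΔPIP = ΔVt / C = (460 − 590) / 84.3 = -1.542 cmH2O.
Original PIP = 590/84.3 + 6.8×0.7333 + 4 = 15.985 cmH2O; new PIP = 15.985 + (-1.542) = 14.443 cmH2O.

14.4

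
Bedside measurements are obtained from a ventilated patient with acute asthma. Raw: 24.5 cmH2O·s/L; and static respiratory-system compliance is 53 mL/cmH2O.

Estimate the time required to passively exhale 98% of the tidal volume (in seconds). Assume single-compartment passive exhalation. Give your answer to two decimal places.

5.08

τ = R × C = 24.5 × 53 mL/cmH2O = 24.5 × 0.053 L/cmH2O = 1.299 s.
Exhaled fraction f = 1 − e^(−t/τ) → t = −τ·ln(1 − f) = −1.299·ln(0.02) = 5.082 s.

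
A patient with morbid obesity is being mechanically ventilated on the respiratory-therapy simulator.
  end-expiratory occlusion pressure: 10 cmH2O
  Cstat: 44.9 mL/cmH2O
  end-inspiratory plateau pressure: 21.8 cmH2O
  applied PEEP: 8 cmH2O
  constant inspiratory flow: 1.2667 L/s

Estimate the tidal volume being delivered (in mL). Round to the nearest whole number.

End-expiratory occlusion gives total PEEP = 10 cmH2O (intrinsic PEEP = 10 − 8 = 2). Use total PEEP for the elastic gradient.
Vt = Cstat × (Pplat − PEEPtotal) = 44.9 × (21.8 − 10) = 44.9 × 11.8 = 529.82 mL.

530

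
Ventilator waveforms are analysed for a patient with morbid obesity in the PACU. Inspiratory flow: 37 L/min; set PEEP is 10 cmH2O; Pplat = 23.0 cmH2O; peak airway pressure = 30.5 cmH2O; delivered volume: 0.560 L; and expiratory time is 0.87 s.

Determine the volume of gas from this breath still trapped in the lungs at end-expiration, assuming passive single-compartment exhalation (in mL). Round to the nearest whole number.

Flow: 37 L/min ÷ 60 = 0.6167 L/s.
R = (PIP − Pplat)/V̇ = (30.5 − 23.0) / 0.6167 = 7.5/0.6167 = 12.162 cmH2O·s/L.
C = Vt/(Pplat − PEEP) = 560.0 / (23.0 − 10) = 560.0/13.0 = 43.077 mL/cmH2O.
τ = R × C = 12.162 × 0.04308 L/cmH2O = 0.5239 s.
Fraction remaining = e^(−Te/τ) = e^(−0.87/0.5239) = 0.19.
Trapped volume = 560.0 × 0.19 = 106.4 mL.

106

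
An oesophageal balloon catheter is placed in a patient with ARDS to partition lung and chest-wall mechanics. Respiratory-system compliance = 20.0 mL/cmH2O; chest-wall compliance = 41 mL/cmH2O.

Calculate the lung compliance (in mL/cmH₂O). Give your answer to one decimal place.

39.0

1/CL = 1/Crs − 1/Ccw.
1/CL = 1/20.0 − 1/41 = 0.02561.
CL = 39.047 mL/cmH2O.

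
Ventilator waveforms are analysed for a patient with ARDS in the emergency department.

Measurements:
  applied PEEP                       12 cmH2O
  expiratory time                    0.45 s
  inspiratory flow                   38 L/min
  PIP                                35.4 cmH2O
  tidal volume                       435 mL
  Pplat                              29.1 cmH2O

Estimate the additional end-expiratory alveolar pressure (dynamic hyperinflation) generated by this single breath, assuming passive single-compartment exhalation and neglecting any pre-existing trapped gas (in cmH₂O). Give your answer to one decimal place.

Flow: 38 L/min ÷ 60 = 0.6333 L/s.
R = (PIP − Pplat)/V̇ = (35.4 − 29.1) / 0.6333 = 6.3/0.6333 = 9.948 cmH2O·s/L.
C = Vt/(Pplat − PEEP) = 435.0 / (29.1 − 12) = 435.0/17.1 = 25.439 mL/cmH2O.
τ = R × C = 9.948 × 0.02544 L/cmH2O = 0.2531 s.
Fraction remaining = e^(−Te/τ) = e^(−0.45/0.2531) = 0.169; trapped volume = 435.0 × 0.169 = 73.515 mL.
Additional alveolar pressure from trapping ≈ V_trapped / C = 73.515 / 25.439 = 2.89 cmH2O.

2.9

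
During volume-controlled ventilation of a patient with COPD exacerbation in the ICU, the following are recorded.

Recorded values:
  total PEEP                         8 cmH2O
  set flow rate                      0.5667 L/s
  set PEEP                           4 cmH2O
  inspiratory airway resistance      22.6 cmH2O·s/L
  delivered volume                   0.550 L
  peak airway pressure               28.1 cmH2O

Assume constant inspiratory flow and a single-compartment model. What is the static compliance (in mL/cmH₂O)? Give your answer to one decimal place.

75.4

Total PEEP = 8 cmH2O (set 4 + intrinsic 4); this is the baseline alveolar pressure.
Equation of motion (constant flow): PIP = Vt/C + R·V̇ + PEEP.
Vt/C = PIP − R·V̇ − PEEP = 28.1 − 22.6×0.5667 − 8 = 28.1 − 12.807 − 8 = 7.293 cmH2O.
C = Vt / 7.293 = 550 / 7.293 = 75.415 mL/cmH2O.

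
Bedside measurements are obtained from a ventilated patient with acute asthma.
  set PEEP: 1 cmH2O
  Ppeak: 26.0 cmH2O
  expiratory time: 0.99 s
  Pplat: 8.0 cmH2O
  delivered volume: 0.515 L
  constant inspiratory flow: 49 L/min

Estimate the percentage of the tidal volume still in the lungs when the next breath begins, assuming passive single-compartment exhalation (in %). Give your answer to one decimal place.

54.3

Flow: 49 L/min ÷ 60 = 0.8167 L/s.
R = (PIP − Pplat)/V̇ = (26.0 − 8.0) / 0.8167 = 18.0/0.8167 = 22.04 cmH2O·s/L.
C = Vt/(Pplat − PEEP) = 515.0 / (8.0 − 1) = 515.0/7.0 = 73.571 mL/cmH2O.
τ = R × C = 22.04 × 0.07357 L/cmH2O = 1.621 s.
Fraction remaining at end-expiration = e^(−Te/τ) = e^(−0.99/1.621) = 0.543 → 54.3%.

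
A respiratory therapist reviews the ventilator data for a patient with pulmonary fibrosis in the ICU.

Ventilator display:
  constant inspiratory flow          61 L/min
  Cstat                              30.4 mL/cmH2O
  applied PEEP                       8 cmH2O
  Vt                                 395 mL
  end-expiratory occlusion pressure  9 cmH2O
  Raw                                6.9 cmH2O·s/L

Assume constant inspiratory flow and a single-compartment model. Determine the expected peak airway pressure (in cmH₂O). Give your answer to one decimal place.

29.0

Flow: 61 L/min ÷ 60 = 1.0167 L/s.
Total PEEP = 9 cmH2O (set 8 + intrinsic 1); this is the baseline alveolar pressure.
Equation of motion (constant flow): PIP = Vt/C + R·V̇ + PEEP.
PIP = 395/30.4 + 6.9×1.0167 + 9 = 12.993 + 7.015 + 9 = 29.008 cmH2O.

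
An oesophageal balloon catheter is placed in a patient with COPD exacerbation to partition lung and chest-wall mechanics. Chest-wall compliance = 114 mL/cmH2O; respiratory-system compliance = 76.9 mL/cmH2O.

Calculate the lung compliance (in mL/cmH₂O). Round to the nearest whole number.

1/CL = 1/Crs − 1/Ccw.
1/CL = 1/76.9 − 1/114 = 0.004232.
CL = 236.29 mL/cmH2O.

236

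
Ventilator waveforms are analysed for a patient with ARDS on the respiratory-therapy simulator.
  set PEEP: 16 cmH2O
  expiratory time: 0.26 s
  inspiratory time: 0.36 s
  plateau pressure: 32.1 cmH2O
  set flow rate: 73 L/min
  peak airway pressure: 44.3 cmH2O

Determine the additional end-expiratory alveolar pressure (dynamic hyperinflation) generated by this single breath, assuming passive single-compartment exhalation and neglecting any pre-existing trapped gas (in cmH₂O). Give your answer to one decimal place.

6.2

Flow: 73 L/min ÷ 60 = 1.2167 L/s.
Vt = flow × Ti = 1.2167 L/s × 0.36 s × 1000 mL/L = 438.01 mL.
R = (PIP − Pplat)/V̇ = (44.3 − 32.1) / 1.2167 = 12.2/1.2167 = 10.027 cmH2O·s/L.
C = Vt/(Pplat − PEEP) = 438.01 / (32.1 − 16) = 438.01/16.1 = 27.206 mL/cmH2O.
τ = R × C = 10.027 × 0.02721 L/cmH2O = 0.2728 s.
Fraction remaining = e^(−Te/τ) = e^(−0.26/0.2728) = 0.3856; trapped volume = 438.01 × 0.3856 = 168.9 mL.
Additional alveolar pressure from trapping ≈ V_trapped / C = 168.9 / 27.206 = 6.208 cmH2O.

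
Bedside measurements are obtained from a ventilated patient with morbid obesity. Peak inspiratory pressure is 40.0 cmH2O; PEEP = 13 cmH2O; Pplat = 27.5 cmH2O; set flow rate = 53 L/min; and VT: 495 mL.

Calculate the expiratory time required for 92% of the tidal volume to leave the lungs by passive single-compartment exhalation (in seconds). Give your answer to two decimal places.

Flow: 53 L/min ÷ 60 = 0.8833 L/s.
R = (PIP − Pplat)/V̇ = (40.0 − 27.5) / 0.8833 = 12.5/0.8833 = 14.151 cmH2O·s/L.
C = Vt/(Pplat − PEEP) = 495.0 / (27.5 − 13) = 495.0/14.5 = 34.138 mL/cmH2O.
τ = R × C = 14.151 × 0.03414 L/cmH2O = 0.4831 s.
t = −τ·ln(1 − 0.92) = −0.4831·ln(0.08) = 1.22 s.

1.22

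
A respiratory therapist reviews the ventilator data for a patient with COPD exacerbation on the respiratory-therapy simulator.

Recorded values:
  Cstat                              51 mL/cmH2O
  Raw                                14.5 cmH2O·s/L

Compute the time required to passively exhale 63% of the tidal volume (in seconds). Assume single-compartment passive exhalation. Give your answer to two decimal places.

0.74

τ = R × C = 14.5 × 51 mL/cmH2O = 14.5 × 0.051 L/cmH2O = 0.7395 s.
Exhaled fraction f = 1 − e^(−t/τ) → t = −τ·ln(1 − f) = −0.7395·ln(0.37) = 0.7352 s.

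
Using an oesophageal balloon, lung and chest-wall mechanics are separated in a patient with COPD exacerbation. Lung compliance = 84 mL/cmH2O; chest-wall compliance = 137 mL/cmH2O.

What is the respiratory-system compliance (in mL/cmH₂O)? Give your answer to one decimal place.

52.1

Lung and chest wall are elastances in series: 1/Crs = 1/CL + 1/Ccw.
1/Crs = 1/84 + 1/137 = 0.0192.
Crs = 52.083 mL/cmH2O.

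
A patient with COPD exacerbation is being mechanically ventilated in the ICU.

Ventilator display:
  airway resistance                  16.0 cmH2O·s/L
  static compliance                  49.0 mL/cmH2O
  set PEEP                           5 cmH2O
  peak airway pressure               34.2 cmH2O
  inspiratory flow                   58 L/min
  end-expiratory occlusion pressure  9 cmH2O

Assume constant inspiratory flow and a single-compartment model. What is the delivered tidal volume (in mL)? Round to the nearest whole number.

477

Flow: 58 L/min ÷ 60 = 0.9667 L/s.
Total PEEP = 9 cmH2O (set 5 + intrinsic 4); this is the baseline alveolar pressure.
Equation of motion (constant flow): PIP = Vt/C + R·V̇ + PEEP.
Vt/C = PIP − R·V̇ − PEEP = 34.2 − 15.467 − 9 = 9.733 cmH2O.
Vt = C × 9.733 = 49.0 × 9.733 = 476.92 mL.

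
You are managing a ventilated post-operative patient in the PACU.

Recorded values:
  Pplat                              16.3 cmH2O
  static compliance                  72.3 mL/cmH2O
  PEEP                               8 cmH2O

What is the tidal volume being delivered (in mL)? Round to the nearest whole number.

600

Vt = Cstat × (Pplat − PEEP) = 72.3 × (16.3 − 8) = 72.3 × 8.3 = 600.09 mL.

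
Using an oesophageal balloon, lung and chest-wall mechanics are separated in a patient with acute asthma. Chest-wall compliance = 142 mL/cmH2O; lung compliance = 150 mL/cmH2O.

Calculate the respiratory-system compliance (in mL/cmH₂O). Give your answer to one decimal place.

72.9

Lung and chest wall are elastances in series: 1/Crs = 1/CL + 1/Ccw.
1/Crs = 1/150 + 1/142 = 0.01371.
Crs = 72.939 mL/cmH2O.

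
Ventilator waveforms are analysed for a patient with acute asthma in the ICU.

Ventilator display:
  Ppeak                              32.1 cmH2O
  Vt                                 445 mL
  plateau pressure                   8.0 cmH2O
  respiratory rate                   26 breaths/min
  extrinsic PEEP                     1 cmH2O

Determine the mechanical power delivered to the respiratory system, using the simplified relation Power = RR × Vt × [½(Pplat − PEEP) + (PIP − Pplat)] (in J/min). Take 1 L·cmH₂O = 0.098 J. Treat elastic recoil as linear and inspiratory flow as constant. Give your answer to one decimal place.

31.3

Per-breath work = Vt × [½(Pplat−PEEP) + (PIP−Pplat)] = 0.445 × [0.5×7.0 + 24.1] = 0.445 × 27.6 = 12.282 L·cmH2O.
Power = 26 × 12.282 = 319.33 L·cmH2O/min.
× 0.098 J/(L·cmH2O) → 31.294 J/min.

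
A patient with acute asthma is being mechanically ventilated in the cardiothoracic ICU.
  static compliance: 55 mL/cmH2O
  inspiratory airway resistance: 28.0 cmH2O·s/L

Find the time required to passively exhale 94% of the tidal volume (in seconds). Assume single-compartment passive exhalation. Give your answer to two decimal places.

τ = R × C = 28.0 × 55 mL/cmH2O = 28.0 × 0.055 L/cmH2O = 1.54 s.
Exhaled fraction f = 1 − e^(−t/τ) → t = −τ·ln(1 − f) = −1.54·ln(0.06) = 4.333 s.

4.33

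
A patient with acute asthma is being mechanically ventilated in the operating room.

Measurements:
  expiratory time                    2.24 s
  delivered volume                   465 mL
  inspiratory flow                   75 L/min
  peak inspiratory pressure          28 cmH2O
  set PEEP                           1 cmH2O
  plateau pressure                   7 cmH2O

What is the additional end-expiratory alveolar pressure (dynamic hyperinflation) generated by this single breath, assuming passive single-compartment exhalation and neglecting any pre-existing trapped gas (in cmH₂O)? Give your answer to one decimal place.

1.1

Flow: 75 L/min ÷ 60 = 1.25 L/s.
R = (PIP − Pplat)/V̇ = (28 − 7) / 1.25 = 21.0/1.25 = 16.8 cmH2O·s/L.
C = Vt/(Pplat − PEEP) = 465.0 / (7 − 1) = 465.0/6.0 = 77.5 mL/cmH2O.
τ = R × C = 16.8 × 0.0775 L/cmH2O = 1.302 s.
Fraction remaining = e^(−Te/τ) = e^(−2.24/1.302) = 0.179; trapped volume = 465.0 × 0.179 = 83.235 mL.
Additional alveolar pressure from trapping ≈ V_trapped / C = 83.235 / 77.5 = 1.074 cmH2O.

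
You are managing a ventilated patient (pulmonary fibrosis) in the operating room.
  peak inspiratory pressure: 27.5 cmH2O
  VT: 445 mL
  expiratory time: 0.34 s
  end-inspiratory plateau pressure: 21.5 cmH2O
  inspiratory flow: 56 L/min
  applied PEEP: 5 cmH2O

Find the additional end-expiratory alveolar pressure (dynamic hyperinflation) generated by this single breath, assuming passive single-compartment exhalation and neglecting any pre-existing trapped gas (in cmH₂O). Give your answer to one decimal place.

2.3

Flow: 56 L/min ÷ 60 = 0.9333 L/s.
R = (PIP − Pplat)/V̇ = (27.5 − 21.5) / 0.9333 = 6.0/0.9333 = 6.429 cmH2O·s/L.
C = Vt/(Pplat − PEEP) = 445.0 / (21.5 − 5) = 445.0/16.5 = 26.97 mL/cmH2O.
τ = R × C = 6.429 × 0.02697 L/cmH2O = 0.1734 s.
Fraction remaining = e^(−Te/τ) = e^(−0.34/0.1734) = 0.1407; trapped volume = 445.0 × 0.1407 = 62.612 mL.
Additional alveolar pressure from trapping ≈ V_trapped / C = 62.612 / 26.97 = 2.322 cmH2O.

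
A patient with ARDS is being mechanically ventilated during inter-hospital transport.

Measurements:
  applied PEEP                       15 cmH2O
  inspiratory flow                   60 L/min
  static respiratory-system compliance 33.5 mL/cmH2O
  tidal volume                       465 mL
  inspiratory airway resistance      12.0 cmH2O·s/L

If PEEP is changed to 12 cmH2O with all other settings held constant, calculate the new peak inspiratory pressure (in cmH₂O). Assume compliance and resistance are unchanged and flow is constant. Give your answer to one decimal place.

Flow: 60 L/min ÷ 60 = 1 L/s.
PIP = Vt/C + R·V̇ + PEEP (constant-flow equation of motion).
Only the baseline term changes: ΔPIP = ΔPEEP = 12 − 15 = -3.0 cmH2O.
Original PIP = 465/33.5 + 12.0×1 + 15 = 40.881 cmH2O; new PIP = 40.881 + (-3.0) = 37.881 cmH2O.

37.9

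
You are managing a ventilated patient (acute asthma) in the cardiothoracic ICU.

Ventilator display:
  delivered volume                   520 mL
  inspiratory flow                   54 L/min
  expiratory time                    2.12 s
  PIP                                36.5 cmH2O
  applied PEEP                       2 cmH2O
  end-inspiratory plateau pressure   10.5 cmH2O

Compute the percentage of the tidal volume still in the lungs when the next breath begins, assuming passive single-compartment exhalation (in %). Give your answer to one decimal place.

Flow: 54 L/min ÷ 60 = 0.9 L/s.
R = (PIP − Pplat)/V̇ = (36.5 − 10.5) / 0.9 = 26.0/0.9 = 28.889 cmH2O·s/L.
C = Vt/(Pplat − PEEP) = 520.0 / (10.5 − 2) = 520.0/8.5 = 61.176 mL/cmH2O.
τ = R × C = 28.889 × 0.06118 L/cmH2O = 1.767 s.
Fraction remaining at end-expiration = e^(−Te/τ) = e^(−2.12/1.767) = 0.3013 → 30.13%.

30.1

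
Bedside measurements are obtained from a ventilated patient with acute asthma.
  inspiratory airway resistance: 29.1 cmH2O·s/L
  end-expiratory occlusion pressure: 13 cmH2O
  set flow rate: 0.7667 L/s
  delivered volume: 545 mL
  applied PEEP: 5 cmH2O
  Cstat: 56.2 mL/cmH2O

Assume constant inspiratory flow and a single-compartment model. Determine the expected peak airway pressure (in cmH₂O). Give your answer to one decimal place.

Total PEEP = 13 cmH2O (set 5 + intrinsic 8); this is the baseline alveolar pressure.
Equation of motion (constant flow): PIP = Vt/C + R·V̇ + PEEP.
PIP = 545/56.2 + 29.1×0.7667 + 13 = 9.698 + 22.311 + 13 = 45.009 cmH2O.

45.0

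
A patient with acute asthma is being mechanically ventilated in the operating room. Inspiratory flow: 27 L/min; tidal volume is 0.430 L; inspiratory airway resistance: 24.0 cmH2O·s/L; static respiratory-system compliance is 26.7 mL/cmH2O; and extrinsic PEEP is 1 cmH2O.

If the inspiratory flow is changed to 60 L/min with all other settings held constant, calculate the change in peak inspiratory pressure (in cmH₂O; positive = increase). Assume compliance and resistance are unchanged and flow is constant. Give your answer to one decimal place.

13.2

Flow: 27 L/min ÷ 60 = 0.45 L/s.
New flow: 60 L/min ÷ 60 = 1 L/s.
PIP = Vt/C + R·V̇ + PEEP (constant-flow equation of motion).
Only the resistive term changes: ΔPIP = R × ΔV̇ = 24.0 × (1 − 0.45) = 24.0 × 0.55 = 13.2 cmH2O.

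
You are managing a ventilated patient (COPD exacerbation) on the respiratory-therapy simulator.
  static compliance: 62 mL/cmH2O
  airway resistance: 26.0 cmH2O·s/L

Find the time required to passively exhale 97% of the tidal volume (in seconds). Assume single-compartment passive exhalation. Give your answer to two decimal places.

5.65

τ = R × C = 26.0 × 62 mL/cmH2O = 26.0 × 0.062 L/cmH2O = 1.612 s.
Exhaled fraction f = 1 − e^(−t/τ) → t = −τ·ln(1 − f) = −1.612·ln(0.03) = 5.653 s.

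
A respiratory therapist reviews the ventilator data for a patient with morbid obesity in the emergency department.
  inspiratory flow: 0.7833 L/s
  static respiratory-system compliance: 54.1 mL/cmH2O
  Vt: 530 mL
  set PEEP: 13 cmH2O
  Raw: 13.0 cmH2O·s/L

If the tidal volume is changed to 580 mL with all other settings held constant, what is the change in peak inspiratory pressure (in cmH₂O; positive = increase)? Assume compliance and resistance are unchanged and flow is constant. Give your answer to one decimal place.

0.9

PIP = Vt/C + R·V̇ + PEEP (constant-flow equation of motion).
Only the elastic term changes: ΔPIP = ΔVt / C = (580 − 530) / 54.1 = 0.9242 cmH2O.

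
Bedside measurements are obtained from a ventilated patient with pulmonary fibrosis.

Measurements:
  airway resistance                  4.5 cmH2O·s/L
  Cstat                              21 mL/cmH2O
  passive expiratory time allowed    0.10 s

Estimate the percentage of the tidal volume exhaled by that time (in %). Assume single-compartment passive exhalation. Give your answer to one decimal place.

τ = R × C = 4.5 × 21 mL/cmH2O = 4.5 × 0.021 L/cmH2O = 0.0945 s.
Passive exhalation: V(t)/V₀ = e^(−t/τ) = e^(−0.10/0.0945) = 0.3471.
Fraction exhaled = 1 − 0.3471 = 0.6529 → 65.29%.

65.3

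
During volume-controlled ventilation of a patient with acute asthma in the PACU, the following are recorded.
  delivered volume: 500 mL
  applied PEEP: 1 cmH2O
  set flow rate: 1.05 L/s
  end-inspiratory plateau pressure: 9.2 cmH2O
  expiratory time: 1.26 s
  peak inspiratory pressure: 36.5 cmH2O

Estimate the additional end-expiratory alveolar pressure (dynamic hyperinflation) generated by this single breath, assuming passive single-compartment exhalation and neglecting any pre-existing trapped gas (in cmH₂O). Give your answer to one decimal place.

3.7

R = (PIP − Pplat)/V̇ = (36.5 − 9.2) / 1.05 = 27.3/1.05 = 26.0 cmH2O·s/L.
C = Vt/(Pplat − PEEP) = 500.0 / (9.2 − 1) = 500.0/8.2 = 60.976 mL/cmH2O.
τ = R × C = 26.0 × 0.06098 L/cmH2O = 1.585 s.
Fraction remaining = e^(−Te/τ) = e^(−1.26/1.585) = 0.4516; trapped volume = 500.0 × 0.4516 = 225.8 mL.
Additional alveolar pressure from trapping ≈ V_trapped / C = 225.8 / 60.976 = 3.703 cmH2O.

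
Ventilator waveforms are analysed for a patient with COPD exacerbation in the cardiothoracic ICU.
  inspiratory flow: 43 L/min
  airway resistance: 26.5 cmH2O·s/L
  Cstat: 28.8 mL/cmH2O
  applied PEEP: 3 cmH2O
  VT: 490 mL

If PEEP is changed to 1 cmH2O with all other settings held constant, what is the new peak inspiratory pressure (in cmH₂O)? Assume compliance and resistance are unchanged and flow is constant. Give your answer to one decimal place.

Flow: 43 L/min ÷ 60 = 0.7167 L/s.
PIP = Vt/C + R·V̇ + PEEP (constant-flow equation of motion).
Only the baseline term changes: ΔPIP = ΔPEEP = 1 − 3 = -2.0 cmH2O.
Original PIP = 490/28.8 + 26.5×0.7167 + 3 = 39.006 cmH2O; new PIP = 39.006 + (-2.0) = 37.006 cmH2O.

37.0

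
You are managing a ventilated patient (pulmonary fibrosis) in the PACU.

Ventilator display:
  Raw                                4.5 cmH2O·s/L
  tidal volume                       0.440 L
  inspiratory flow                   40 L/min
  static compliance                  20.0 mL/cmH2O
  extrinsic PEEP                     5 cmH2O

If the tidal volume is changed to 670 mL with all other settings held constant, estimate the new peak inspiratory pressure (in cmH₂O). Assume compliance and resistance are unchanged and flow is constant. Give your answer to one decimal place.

Flow: 40 L/min ÷ 60 = 0.6667 L/s.
PIP = Vt/C + R·V̇ + PEEP (constant-flow equation of motion).
Only the elastic term changes: ΔPIP = ΔVt / C = (670 − 440) / 20.0 = 11.5 cmH2O.
Original PIP = 440/20.0 + 4.5×0.6667 + 5 = 30.0 cmH2O; new PIP = 30.0 + (11.5) = 41.5 cmH2O.

41.5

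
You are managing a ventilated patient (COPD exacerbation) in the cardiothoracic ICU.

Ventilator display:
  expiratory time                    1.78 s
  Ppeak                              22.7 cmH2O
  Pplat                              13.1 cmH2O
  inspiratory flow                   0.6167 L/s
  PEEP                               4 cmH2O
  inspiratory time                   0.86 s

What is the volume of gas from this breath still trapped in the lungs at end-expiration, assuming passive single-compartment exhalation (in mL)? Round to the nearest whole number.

75

Vt = flow × Ti = 0.6167 L/s × 0.86 s × 1000 mL/L = 530.36 mL.
R = (PIP − Pplat)/V̇ = (22.7 − 13.1) / 0.6167 = 9.6/0.6167 = 15.567 cmH2O·s/L.
C = Vt/(Pplat − PEEP) = 530.36 / (13.1 − 4) = 530.36/9.1 = 58.281 mL/cmH2O.
τ = R × C = 15.567 × 0.05828 L/cmH2O = 0.9072 s.
Fraction remaining = e^(−Te/τ) = e^(−1.78/0.9072) = 0.1406.
Trapped volume = 530.36 × 0.1406 = 74.569 mL.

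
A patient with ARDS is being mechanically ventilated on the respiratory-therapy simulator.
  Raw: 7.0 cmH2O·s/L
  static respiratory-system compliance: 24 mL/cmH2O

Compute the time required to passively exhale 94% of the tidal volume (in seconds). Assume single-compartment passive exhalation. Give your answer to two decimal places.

τ = R × C = 7.0 × 24 mL/cmH2O = 7.0 × 0.024 L/cmH2O = 0.168 s.
Exhaled fraction f = 1 − e^(−t/τ) → t = −τ·ln(1 − f) = −0.168·ln(0.06) = 0.4727 s.

0.47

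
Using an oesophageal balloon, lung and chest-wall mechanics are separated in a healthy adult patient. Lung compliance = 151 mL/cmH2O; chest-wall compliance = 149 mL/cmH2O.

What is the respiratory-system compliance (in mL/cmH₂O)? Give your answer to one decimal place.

Lung and chest wall are elastances in series: 1/Crs = 1/CL + 1/Ccw.
1/Crs = 1/151 + 1/149 = 0.01333.
Crs = 75.019 mL/cmH2O.

75.0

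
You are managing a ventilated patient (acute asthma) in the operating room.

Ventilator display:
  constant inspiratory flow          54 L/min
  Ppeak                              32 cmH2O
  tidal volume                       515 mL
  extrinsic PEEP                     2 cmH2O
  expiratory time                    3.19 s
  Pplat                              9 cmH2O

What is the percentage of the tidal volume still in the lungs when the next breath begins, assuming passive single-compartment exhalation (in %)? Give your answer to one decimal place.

Flow: 54 L/min ÷ 60 = 0.9 L/s.
R = (PIP − Pplat)/V̇ = (32 − 9) / 0.9 = 23.0/0.9 = 25.556 cmH2O·s/L.
C = Vt/(Pplat − PEEP) = 515.0 / (9 − 2) = 515.0/7.0 = 73.571 mL/cmH2O.
τ = R × C = 25.556 × 0.07357 L/cmH2O = 1.88 s.
Fraction remaining at end-expiration = e^(−Te/τ) = e^(−3.19/1.88) = 0.1833 → 18.33%.

18.3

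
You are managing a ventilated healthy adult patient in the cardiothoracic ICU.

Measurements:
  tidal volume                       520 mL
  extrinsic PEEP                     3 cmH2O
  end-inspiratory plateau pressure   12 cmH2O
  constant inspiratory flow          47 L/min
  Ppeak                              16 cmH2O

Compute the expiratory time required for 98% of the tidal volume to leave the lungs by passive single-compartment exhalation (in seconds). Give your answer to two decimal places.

Flow: 47 L/min ÷ 60 = 0.7833 L/s.
R = (PIP − Pplat)/V̇ = (16 − 12) / 0.7833 = 4.0/0.7833 = 5.107 cmH2O·s/L.
C = Vt/(Pplat − PEEP) = 520.0 / (12 − 3) = 520.0/9.0 = 57.778 mL/cmH2O.
τ = R × C = 5.107 × 0.05778 L/cmH2O = 0.2951 s.
t = −τ·ln(1 − 0.98) = −0.2951·ln(0.02) = 1.154 s.

1.15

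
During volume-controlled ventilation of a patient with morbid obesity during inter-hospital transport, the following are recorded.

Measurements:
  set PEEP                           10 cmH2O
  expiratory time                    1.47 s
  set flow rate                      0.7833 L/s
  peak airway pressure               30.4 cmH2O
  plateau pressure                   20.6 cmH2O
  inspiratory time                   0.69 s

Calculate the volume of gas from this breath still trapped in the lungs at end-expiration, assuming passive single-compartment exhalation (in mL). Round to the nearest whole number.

54

Vt = flow × Ti = 0.7833 L/s × 0.69 s × 1000 mL/L = 540.48 mL.
R = (PIP − Pplat)/V̇ = (30.4 − 20.6) / 0.7833 = 9.8/0.7833 = 12.511 cmH2O·s/L.
C = Vt/(Pplat − PEEP) = 540.48 / (20.6 − 10) = 540.48/10.6 = 50.989 mL/cmH2O.
τ = R × C = 12.511 × 0.05099 L/cmH2O = 0.6379 s.
Fraction remaining = e^(−Te/τ) = e^(−1.47/0.6379) = 0.09982.
Trapped volume = 540.48 × 0.09982 = 53.951 mL.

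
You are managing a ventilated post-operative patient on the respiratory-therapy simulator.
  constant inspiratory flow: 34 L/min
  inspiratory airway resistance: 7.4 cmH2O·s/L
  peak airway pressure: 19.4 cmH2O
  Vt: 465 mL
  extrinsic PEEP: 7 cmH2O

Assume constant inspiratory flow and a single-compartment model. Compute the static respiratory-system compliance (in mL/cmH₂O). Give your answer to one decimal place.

56.7

Flow: 34 L/min ÷ 60 = 0.5667 L/s.
Equation of motion (constant flow): PIP = Vt/C + R·V̇ + PEEP.
Vt/C = PIP − R·V̇ − PEEP = 19.4 − 7.4×0.5667 − 7 = 19.4 − 4.194 − 7 = 8.206 cmH2O.
C = Vt / 8.206 = 465 / 8.206 = 56.666 mL/cmH2O.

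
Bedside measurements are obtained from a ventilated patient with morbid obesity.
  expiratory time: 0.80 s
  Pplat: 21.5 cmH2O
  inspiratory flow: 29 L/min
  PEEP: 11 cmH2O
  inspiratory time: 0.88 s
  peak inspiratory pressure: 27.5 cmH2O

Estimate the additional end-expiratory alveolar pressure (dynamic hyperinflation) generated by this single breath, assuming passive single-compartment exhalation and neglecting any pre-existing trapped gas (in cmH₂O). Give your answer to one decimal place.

Flow: 29 L/min ÷ 60 = 0.4833 L/s.
Vt = flow × Ti = 0.4833 L/s × 0.88 s × 1000 mL/L = 425.3 mL.
R = (PIP − Pplat)/V̇ = (27.5 − 21.5) / 0.4833 = 6.0/0.4833 = 12.415 cmH2O·s/L.
C = Vt/(Pplat − PEEP) = 425.3 / (21.5 − 11) = 425.3/10.5 = 40.505 mL/cmH2O.
τ = R × C = 12.415 × 0.04051 L/cmH2O = 0.5029 s.
Fraction remaining = e^(−Te/τ) = e^(−0.80/0.5029) = 0.2038; trapped volume = 425.3 × 0.2038 = 86.676 mL.
Additional alveolar pressure from trapping ≈ V_trapped / C = 86.676 / 40.505 = 2.14 cmH2O.

2.1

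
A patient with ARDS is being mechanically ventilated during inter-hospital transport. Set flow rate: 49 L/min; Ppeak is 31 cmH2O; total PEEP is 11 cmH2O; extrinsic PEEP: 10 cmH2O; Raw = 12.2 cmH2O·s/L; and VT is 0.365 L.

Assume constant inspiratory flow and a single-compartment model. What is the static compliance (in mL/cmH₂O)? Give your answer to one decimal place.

Flow: 49 L/min ÷ 60 = 0.8167 L/s.
Total PEEP = 11 cmH2O (set 10 + intrinsic 1); this is the baseline alveolar pressure.
Equation of motion (constant flow): PIP = Vt/C + R·V̇ + PEEP.
Vt/C = PIP − R·V̇ − PEEP = 31 − 12.2×0.8167 − 11 = 31 − 9.964 − 11 = 10.036 cmH2O.
C = Vt / 10.036 = 365 / 10.036 = 36.369 mL/cmH2O.

36.4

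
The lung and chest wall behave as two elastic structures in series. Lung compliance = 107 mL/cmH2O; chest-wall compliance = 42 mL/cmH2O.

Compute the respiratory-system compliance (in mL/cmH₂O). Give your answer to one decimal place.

30.2

Lung and chest wall are elastances in series: 1/Crs = 1/CL + 1/Ccw.
1/Crs = 1/107 + 1/42 = 0.03316.
Crs = 30.157 mL/cmH2O.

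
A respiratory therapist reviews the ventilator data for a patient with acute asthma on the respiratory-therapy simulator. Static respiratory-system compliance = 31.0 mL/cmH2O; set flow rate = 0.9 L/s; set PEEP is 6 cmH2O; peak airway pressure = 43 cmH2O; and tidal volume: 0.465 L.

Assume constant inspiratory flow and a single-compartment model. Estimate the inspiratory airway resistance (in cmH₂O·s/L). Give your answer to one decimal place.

24.4

Equation of motion (constant flow): PIP = Vt/C + R·V̇ + PEEP.
R·V̇ = PIP − Vt/C − PEEP = 43 − 465/31.0 − 6 = 43 − 15.0 − 6 = 22.0 cmH2O.
R = 22.0 / 0.9 = 24.444 cmH2O·s/L.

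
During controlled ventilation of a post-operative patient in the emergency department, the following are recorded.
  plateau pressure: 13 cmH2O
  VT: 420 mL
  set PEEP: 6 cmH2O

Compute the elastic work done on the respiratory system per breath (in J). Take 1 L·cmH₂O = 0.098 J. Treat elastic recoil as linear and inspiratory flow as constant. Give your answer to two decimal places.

0.14

Elastic work ≈ ½ × (Pplat − PEEP) × Vt = 0.5 × (13 − 6) × 0.420 L = 0.5 × 7.0 × 0.420 = 1.47 L·cmH2O.
× 0.098 J/(L·cmH2O) → 0.1441 J.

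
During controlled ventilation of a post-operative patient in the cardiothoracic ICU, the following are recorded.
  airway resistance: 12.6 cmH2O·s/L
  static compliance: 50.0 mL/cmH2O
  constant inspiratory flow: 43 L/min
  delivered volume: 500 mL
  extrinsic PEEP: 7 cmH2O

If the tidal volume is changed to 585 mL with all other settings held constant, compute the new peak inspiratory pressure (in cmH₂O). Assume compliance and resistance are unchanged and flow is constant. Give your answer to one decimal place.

Flow: 43 L/min ÷ 60 = 0.7167 L/s.
PIP = Vt/C + R·V̇ + PEEP (constant-flow equation of motion).
Only the elastic term changes: ΔPIP = ΔVt / C = (585 − 500) / 50.0 = 1.7 cmH2O.
Original PIP = 500/50.0 + 12.6×0.7167 + 7 = 26.03 cmH2O; new PIP = 26.03 + (1.7) = 27.73 cmH2O.

27.7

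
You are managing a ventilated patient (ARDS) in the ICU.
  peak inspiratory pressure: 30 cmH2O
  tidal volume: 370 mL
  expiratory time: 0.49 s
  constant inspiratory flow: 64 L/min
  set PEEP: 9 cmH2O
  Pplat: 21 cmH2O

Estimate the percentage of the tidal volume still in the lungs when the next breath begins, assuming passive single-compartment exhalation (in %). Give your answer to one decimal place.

15.2

Flow: 64 L/min ÷ 60 = 1.0667 L/s.
R = (PIP − Pplat)/V̇ = (30 − 21) / 1.0667 = 9.0/1.0667 = 8.437 cmH2O·s/L.
C = Vt/(Pplat − PEEP) = 370.0 / (21 − 9) = 370.0/12.0 = 30.833 mL/cmH2O.
τ = R × C = 8.437 × 0.03083 L/cmH2O = 0.2601 s.
Fraction remaining at end-expiration = e^(−Te/τ) = e^(−0.49/0.2601) = 0.152 → 15.2%.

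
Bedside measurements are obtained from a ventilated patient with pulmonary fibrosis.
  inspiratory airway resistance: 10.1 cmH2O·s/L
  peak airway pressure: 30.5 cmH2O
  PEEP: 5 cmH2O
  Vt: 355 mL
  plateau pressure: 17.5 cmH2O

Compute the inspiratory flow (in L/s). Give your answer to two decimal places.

1.29

flow = (PIP − Pplat) / Raw = 13.0 / 10.1 = 1.287 L/s.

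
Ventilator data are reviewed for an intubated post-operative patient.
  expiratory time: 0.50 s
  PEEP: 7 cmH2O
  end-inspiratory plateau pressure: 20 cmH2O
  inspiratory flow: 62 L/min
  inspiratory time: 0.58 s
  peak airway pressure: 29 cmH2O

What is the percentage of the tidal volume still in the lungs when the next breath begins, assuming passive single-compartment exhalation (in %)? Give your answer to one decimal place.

Flow: 62 L/min ÷ 60 = 1.0333 L/s.
Vt = flow × Ti = 1.0333 L/s × 0.58 s × 1000 mL/L = 599.31 mL.
R = (PIP − Pplat)/V̇ = (29 − 20) / 1.0333 = 9.0/1.0333 = 8.71 cmH2O·s/L.
C = Vt/(Pplat − PEEP) = 599.31 / (20 − 7) = 599.31/13.0 = 46.101 mL/cmH2O.
τ = R × C = 8.71 × 0.0461 L/cmH2O = 0.4015 s.
Fraction remaining at end-expiration = e^(−Te/τ) = e^(−0.50/0.4015) = 0.2878 → 28.78%.

28.8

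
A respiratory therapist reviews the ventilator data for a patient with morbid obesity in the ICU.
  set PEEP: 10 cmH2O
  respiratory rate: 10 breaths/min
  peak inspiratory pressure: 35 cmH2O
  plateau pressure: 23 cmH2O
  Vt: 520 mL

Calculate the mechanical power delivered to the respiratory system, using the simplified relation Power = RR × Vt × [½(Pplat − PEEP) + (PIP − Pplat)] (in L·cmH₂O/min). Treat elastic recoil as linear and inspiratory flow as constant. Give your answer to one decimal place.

Per-breath work = Vt × [½(Pplat−PEEP) + (PIP−Pplat)] = 0.520 × [0.5×13.0 + 12.0] = 0.520 × 18.5 = 9.62 L·cmH2O.
Power = 10 × 9.62 = 96.2 L·cmH2O/min.

96.2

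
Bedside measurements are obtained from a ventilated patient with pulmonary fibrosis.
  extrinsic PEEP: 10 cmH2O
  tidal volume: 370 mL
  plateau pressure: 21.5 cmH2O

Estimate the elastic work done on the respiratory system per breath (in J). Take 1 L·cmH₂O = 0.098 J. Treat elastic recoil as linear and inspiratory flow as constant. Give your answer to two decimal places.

0.21

Elastic work ≈ ½ × (Pplat − PEEP) × Vt = 0.5 × (21.5 − 10) × 0.370 L = 0.5 × 11.5 × 0.370 = 2.128 L·cmH2O.
× 0.098 J/(L·cmH2O) → 0.2085 J.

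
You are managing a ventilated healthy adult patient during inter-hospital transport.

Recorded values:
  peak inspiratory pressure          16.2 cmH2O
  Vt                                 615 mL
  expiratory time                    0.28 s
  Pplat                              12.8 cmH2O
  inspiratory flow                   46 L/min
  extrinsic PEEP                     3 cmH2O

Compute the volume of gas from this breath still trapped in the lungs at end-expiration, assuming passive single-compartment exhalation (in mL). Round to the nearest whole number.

Flow: 46 L/min ÷ 60 = 0.7667 L/s.
R = (PIP − Pplat)/V̇ = (16.2 − 12.8) / 0.7667 = 3.4/0.7667 = 4.435 cmH2O·s/L.
C = Vt/(Pplat − PEEP) = 615.0 / (12.8 − 3) = 615.0/9.8 = 62.755 mL/cmH2O.
τ = R × C = 4.435 × 0.06276 L/cmH2O = 0.2783 s.
Fraction remaining = e^(−Te/τ) = e^(−0.28/0.2783) = 0.3656.
Trapped volume = 615.0 × 0.3656 = 224.84 mL.

225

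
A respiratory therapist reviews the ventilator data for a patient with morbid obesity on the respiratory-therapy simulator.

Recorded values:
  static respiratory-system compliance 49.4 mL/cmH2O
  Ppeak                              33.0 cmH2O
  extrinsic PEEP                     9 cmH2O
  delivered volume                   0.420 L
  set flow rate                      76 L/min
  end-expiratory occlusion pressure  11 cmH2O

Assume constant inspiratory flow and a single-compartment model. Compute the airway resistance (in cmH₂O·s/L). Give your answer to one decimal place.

Flow: 76 L/min ÷ 60 = 1.2667 L/s.
Total PEEP = 11 cmH2O (set 9 + intrinsic 2); this is the baseline alveolar pressure.
Equation of motion (constant flow): PIP = Vt/C + R·V̇ + PEEP.
R·V̇ = PIP − Vt/C − PEEP = 33.0 − 420/49.4 − 11 = 33.0 − 8.502 − 11 = 13.498 cmH2O.
R = 13.498 / 1.2667 = 10.656 cmH2O·s/L.

10.7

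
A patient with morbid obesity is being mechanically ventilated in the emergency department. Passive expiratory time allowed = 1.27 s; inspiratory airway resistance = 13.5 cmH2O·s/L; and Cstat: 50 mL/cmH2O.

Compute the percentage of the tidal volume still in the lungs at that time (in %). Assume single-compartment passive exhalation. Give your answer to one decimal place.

τ = R × C = 13.5 × 50 mL/cmH2O = 13.5 × 0.050 L/cmH2O = 0.675 s.
Passive exhalation: V(t)/V₀ = e^(−t/τ) = e^(−1.27/0.675) = 0.1524.
Fraction remaining = 0.1524 → 15.24%.

15.2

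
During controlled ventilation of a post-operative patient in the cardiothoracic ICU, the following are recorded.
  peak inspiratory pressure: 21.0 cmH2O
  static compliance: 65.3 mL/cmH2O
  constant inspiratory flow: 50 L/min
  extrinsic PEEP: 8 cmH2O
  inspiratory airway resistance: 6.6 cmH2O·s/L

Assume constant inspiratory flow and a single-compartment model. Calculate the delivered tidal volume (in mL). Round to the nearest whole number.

490

Flow: 50 L/min ÷ 60 = 0.8333 L/s.
Equation of motion (constant flow): PIP = Vt/C + R·V̇ + PEEP.
Vt/C = PIP − R·V̇ − PEEP = 21.0 − 5.5 − 8 = 7.5 cmH2O.
Vt = C × 7.5 = 65.3 × 7.5 = 489.75 mL.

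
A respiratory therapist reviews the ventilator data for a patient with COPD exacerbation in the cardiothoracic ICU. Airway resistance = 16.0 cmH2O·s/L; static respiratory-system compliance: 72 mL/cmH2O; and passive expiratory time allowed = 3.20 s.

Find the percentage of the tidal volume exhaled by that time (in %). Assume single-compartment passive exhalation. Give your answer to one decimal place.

τ = R × C = 16.0 × 72 mL/cmH2O = 16.0 × 0.072 L/cmH2O = 1.152 s.
Passive exhalation: V(t)/V₀ = e^(−t/τ) = e^(−3.20/1.152) = 0.06218.
Fraction exhaled = 1 − 0.06218 = 0.9378 → 93.78%.

93.8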